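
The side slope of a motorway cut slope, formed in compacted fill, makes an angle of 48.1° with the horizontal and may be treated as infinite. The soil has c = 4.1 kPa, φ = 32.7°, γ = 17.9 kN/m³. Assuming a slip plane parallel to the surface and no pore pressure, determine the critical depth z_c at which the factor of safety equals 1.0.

z_c = 1.09 m

Setting FS = 1.00 in FS = [c + γz cos²β tanφ] / [γz sinβ cosβ] and solving for z:
z = c / [γ cosβ (FS·sinβ − cosβ·tanφ)]
  = 4.1 / [17.9·cos48.1°·(1.00·sin48.1° − cos48.1°·tan32.7°)]
  = 4.1 / [17.9·0.6678·(1.00·0.7443 − 0.6678·0.6420)]
  = 4.1 / 3.7724 = 1.087 m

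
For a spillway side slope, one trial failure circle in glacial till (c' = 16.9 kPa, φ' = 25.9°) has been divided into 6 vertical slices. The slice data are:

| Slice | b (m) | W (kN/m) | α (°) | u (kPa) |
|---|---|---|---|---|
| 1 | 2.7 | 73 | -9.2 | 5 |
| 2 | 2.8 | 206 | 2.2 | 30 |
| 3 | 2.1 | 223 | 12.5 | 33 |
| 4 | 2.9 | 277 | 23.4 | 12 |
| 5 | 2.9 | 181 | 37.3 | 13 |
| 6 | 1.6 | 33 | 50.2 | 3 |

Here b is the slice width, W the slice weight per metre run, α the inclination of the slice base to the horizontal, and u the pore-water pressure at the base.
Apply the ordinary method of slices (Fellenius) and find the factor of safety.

FS = 2.09

Ordinary method of slices: FS = Σ[c'·Δl_i + (W_i cosα_i − u_i·Δl_i)·tanφ'] / Σ W_i sinα_i, with Δl_i = b_i / cosα_i.
Slice 1: Δl = 2.7/cos(-9.2°) = 2.735 m; N'_1 = 73·cos(-9.2°) − 5·2.735 = 58.4; c'Δl = 46.22; W sinα = -11.7
Slice 2: Δl = 2.8/cos2.2° = 2.802 m; N'_2 = 206·cos2.2° − 30·2.802 = 121.8; c'Δl = 47.35; W sinα = 7.9
Slice 3: Δl = 2.1/cos12.5° = 2.151 m; N'_3 = 223·cos12.5° − 33·2.151 = 146.7; c'Δl = 36.35; W sinα = 48.3
Slice 4: Δl = 2.9/cos23.4° = 3.160 m; N'_4 = 277·cos23.4° − 12·3.160 = 216.3; c'Δl = 53.40; W sinα = 110.0
Slice 5: Δl = 2.9/cos37.3° = 3.646 m; N'_5 = 181·cos37.3° − 13·3.646 = 96.6; c'Δl = 61.61; W sinα = 109.7
Slice 6: Δl = 1.6/cos50.2° = 2.500 m; N'_6 = 33·cos50.2° − 3·2.500 = 13.6; c'Δl = 42.24; W sinα = 25.4
Σc'Δl = 287.2 kN/m; ΣN' = 653.4 kN/m; ΣW sinα = 289.5 kN/m
Resisting = 287.2 + 653.4·tan25.9° = 287.2 + 317.3 = 604.5 kN/m
FS = 604.5 / 289.5 = 2.088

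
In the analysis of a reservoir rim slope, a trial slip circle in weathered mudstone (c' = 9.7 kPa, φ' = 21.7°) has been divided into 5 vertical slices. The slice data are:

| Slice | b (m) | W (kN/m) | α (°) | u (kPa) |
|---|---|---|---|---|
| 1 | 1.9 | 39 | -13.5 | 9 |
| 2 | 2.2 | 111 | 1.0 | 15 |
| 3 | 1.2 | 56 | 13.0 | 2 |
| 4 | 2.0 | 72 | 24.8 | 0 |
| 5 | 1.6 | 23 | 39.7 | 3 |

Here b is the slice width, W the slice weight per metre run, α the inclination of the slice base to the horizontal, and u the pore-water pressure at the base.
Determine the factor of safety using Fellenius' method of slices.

Ordinary method of slices: FS = Σ[c'·Δl_i + (W_i cosα_i − u_i·Δl_i)·tanφ'] / Σ W_i sinα_i, with Δl_i = b_i / cosα_i.
Slice 1: Δl = 1.9/cos(-13.5°) = 1.954 m; N'_1 = 39·cos(-13.5°) − 9·1.954 = 20.3; c'Δl = 18.95; W sinα = -9.1
Slice 2: Δl = 2.2/cos1.0° = 2.200 m; N'_2 = 111·cos1.0° − 15·2.200 = 78.0; c'Δl = 21.34; W sinα = 1.9
Slice 3: Δl = 1.2/cos13.0° = 1.232 m; N'_3 = 56·cos13.0° − 2·1.232 = 52.1; c'Δl = 11.95; W sinα = 12.6
Slice 4: Δl = 2.0/cos24.8° = 2.203 m; N'_4 = 72·cos24.8° − 0·2.203 = 65.4; c'Δl = 21.37; W sinα = 30.2
Slice 5: Δl = 1.6/cos39.7° = 2.080 m; N'_5 = 23·cos39.7° − 3·2.080 = 11.5; c'Δl = 20.17; W sinα = 14.7
Σc'Δl = 93.8 kN/m; ΣN' = 227.2 kN/m; ΣW sinα = 50.3 kN/m
Resisting = 93.8 + 227.2·tan21.7° = 93.8 + 90.4 = 184.2 kN/m
FS = 184.2 / 50.3 = 3.661

FS = 3.66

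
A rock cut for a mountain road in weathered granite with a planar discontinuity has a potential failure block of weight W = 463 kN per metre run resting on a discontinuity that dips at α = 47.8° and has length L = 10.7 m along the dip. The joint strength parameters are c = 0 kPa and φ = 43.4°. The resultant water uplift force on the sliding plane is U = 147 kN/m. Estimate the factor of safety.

Resolving the block weight along and normal to the plane and applying the Mohr–Coulomb strength on the joint:
N' = W cosα − U = 463·cos47.8° − 147 = 164.0 kN/m
Driving force T = W sinα = 463·sin47.8° = 343.0 kN/m
Resisting force R = c·L + N'·tanφ = 0·10.7 + 164.0·tan43.4° = 0.0 + 155.1 = 155.1 kN/m
FS = R / T = 155.1 / 343.0 = 0.452

FS = 0.45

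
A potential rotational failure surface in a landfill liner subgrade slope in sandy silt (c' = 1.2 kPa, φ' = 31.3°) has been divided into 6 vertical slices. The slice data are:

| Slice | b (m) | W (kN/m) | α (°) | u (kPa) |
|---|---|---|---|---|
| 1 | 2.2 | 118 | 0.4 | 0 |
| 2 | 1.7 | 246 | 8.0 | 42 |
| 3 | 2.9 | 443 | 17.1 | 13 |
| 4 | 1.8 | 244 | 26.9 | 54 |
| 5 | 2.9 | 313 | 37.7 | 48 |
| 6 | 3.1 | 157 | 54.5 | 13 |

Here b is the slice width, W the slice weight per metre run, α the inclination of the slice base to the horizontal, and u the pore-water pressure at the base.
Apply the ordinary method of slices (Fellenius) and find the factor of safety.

Ordinary method of slices: FS = Σ[c'·Δl_i + (W_i cosα_i − u_i·Δl_i)·tanφ'] / Σ W_i sinα_i, with Δl_i = b_i / cosα_i.
Slice 1: Δl = 2.2/cos0.4° = 2.200 m; N'_1 = 118·cos0.4° − 0·2.200 = 118.0; c'Δl = 2.64; W sinα = 0.8
Slice 2: Δl = 1.7/cos8.0° = 1.717 m; N'_2 = 246·cos8.0° − 42·1.717 = 171.5; c'Δl = 2.06; W sinα = 34.2
Slice 3: Δl = 2.9/cos17.1° = 3.034 m; N'_3 = 443·cos17.1° − 13·3.034 = 384.0; c'Δl = 3.64; W sinα = 130.3
Slice 4: Δl = 1.8/cos26.9° = 2.018 m; N'_4 = 244·cos26.9° − 54·2.018 = 108.6; c'Δl = 2.42; W sinα = 110.4
Slice 5: Δl = 2.9/cos37.7° = 3.665 m; N'_5 = 313·cos37.7° − 48·3.665 = 71.7; c'Δl = 4.40; W sinα = 191.4
Slice 6: Δl = 3.1/cos54.5° = 5.338 m; N'_6 = 157·cos54.5° − 13·5.338 = 21.8; c'Δl = 6.41; W sinα = 127.8
Σc'Δl = 21.6 kN/m; ΣN' = 875.6 kN/m; ΣW sinα = 594.9 kN/m
Resisting = 21.6 + 875.6·tan31.3° = 21.6 + 532.4 = 553.9 kN/m
FS = 553.9 / 594.9 = 0.931

FS = 0.93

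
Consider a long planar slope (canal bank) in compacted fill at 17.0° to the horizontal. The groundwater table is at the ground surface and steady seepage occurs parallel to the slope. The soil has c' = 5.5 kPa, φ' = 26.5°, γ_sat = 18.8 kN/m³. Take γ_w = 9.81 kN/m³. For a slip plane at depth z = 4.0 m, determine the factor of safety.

With seepage parallel to the slope and the water table at the surface, the effective normal stress on the slip plane uses the buoyant unit weight γ' = γ_sat − γ_w while the driving shear stress uses γ_sat:
FS = [c' + γ' z cos²β tanφ'] / [γ_sat z sinβ cosβ]
γ' = 18.8 − 9.81 = 8.99 kN/m³
Numerator = 5.5 + 8.99·4.0·cos²17.0°·tan26.5° = 5.5 + 8.99·4.0·0.9145·0.4986 = 21.896 kPa
Denominator = 18.8·4.0·sin17.0°·cos17.0° = 18.8·4.0·0.2924·0.9563 = 21.026 kPa
FS = 21.896 / 21.026 = 1.041

FS = 1.04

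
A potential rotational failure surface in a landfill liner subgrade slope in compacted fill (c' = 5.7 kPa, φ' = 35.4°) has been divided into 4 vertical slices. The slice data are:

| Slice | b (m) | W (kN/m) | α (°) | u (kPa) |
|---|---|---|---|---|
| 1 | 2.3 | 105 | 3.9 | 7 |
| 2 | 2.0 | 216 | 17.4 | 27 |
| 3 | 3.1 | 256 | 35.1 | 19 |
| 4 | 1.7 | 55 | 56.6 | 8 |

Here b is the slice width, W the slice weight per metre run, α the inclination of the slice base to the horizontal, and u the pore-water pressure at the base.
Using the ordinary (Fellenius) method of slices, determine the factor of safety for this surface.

Ordinary method of slices: FS = Σ[c'·Δl_i + (W_i cosα_i − u_i·Δl_i)·tanφ'] / Σ W_i sinα_i, with Δl_i = b_i / cosα_i.
Slice 1: Δl = 2.3/cos3.9° = 2.305 m; N'_1 = 105·cos3.9° − 7·2.305 = 88.6; c'Δl = 13.14; W sinα = 7.1
Slice 2: Δl = 2.0/cos17.4° = 2.096 m; N'_2 = 216·cos17.4° − 27·2.096 = 149.5; c'Δl = 11.95; W sinα = 64.6
Slice 3: Δl = 3.1/cos35.1° = 3.789 m; N'_3 = 256·cos35.1° − 19·3.789 = 137.5; c'Δl = 21.60; W sinα = 147.2
Slice 4: Δl = 1.7/cos56.6° = 3.088 m; N'_4 = 55·cos56.6° − 8·3.088 = 5.6; c'Δl = 17.60; W sinα = 45.9
Σc'Δl = 64.3 kN/m; ΣN' = 381.2 kN/m; ΣW sinα = 264.9 kN/m
Resisting = 64.3 + 381.2·tan35.4° = 64.3 + 270.9 = 335.2 kN/m
FS = 335.2 / 264.9 = 1.266

FS = 1.27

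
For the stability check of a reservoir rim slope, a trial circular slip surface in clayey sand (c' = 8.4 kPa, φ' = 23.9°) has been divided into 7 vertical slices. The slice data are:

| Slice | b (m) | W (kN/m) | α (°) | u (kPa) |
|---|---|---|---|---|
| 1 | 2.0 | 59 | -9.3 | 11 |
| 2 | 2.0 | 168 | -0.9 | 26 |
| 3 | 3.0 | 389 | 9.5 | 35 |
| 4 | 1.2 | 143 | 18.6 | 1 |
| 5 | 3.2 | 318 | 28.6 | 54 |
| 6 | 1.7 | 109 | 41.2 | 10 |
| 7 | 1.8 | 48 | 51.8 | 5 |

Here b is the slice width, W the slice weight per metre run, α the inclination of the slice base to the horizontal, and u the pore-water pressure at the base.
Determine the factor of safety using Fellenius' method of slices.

FS = 1.29

Ordinary method of slices: FS = Σ[c'·Δl_i + (W_i cosα_i − u_i·Δl_i)·tanφ'] / Σ W_i sinα_i, with Δl_i = b_i / cosα_i.
Slice 1: Δl = 2.0/cos(-9.3°) = 2.027 m; N'_1 = 59·cos(-9.3°) − 11·2.027 = 35.9; c'Δl = 17.02; W sinα = -9.5
Slice 2: Δl = 2.0/cos(-0.9°) = 2.000 m; N'_2 = 168·cos(-0.9°) − 26·2.000 = 116.0; c'Δl = 16.80; W sinα = -2.6
Slice 3: Δl = 3.0/cos9.5° = 3.042 m; N'_3 = 389·cos9.5° − 35·3.042 = 277.2; c'Δl = 25.55; W sinα = 64.2
Slice 4: Δl = 1.2/cos18.6° = 1.266 m; N'_4 = 143·cos18.6° − 1·1.266 = 134.3; c'Δl = 10.64; W sinα = 45.6
Slice 5: Δl = 3.2/cos28.6° = 3.645 m; N'_5 = 318·cos28.6° − 54·3.645 = 82.4; c'Δl = 30.62; W sinα = 152.2
Slice 6: Δl = 1.7/cos41.2° = 2.259 m; N'_6 = 109·cos41.2° − 10·2.259 = 59.4; c'Δl = 18.98; W sinα = 71.8
Slice 7: Δl = 1.8/cos51.8° = 2.911 m; N'_7 = 48·cos51.8° − 5·2.911 = 15.1; c'Δl = 24.45; W sinα = 37.7
Σc'Δl = 144.1 kN/m; ΣN' = 720.3 kN/m; ΣW sinα = 359.4 kN/m
Resisting = 144.1 + 720.3·tan23.9° = 144.1 + 319.2 = 463.3 kN/m
FS = 463.3 / 359.4 = 1.289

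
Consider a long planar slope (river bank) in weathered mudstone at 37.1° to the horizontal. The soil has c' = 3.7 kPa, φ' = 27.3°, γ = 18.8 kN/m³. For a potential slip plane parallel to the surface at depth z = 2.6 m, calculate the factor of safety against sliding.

For an infinite slope with a slip plane parallel to the surface (no pore pressure): FS = [c' + γz cos²β tanφ'] / [γz sinβ cosβ].
γz = 18.8·2.6 = 48.88 kN/m²
Numerator = 3.7 + 48.88·cos²37.1°·tan27.3° = 3.7 + 48.88·0.6361·0.5161 = 19.749 kPa
Denominator = 48.88·sin37.1°·cos37.1° = 48.88·0.6032·0.7976 = 23.517 kPa
FS = 19.749 / 23.517 = 0.840

FS = 0.84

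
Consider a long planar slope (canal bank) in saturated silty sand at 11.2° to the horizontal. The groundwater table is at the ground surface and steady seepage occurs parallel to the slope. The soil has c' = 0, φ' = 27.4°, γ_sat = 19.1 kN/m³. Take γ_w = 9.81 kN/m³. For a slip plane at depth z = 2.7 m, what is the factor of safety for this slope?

With seepage parallel to the slope and the water table at the surface, the effective normal stress on the slip plane uses the buoyant unit weight γ' = γ_sat − γ_w while the driving shear stress uses γ_sat:
FS = [c' + γ' z cos²β tanφ'] / [γ_sat z sinβ cosβ]
(For c' = 0 this reduces to FS = (γ'/γ_sat)·tanφ'/tanβ.)
γ' = 19.1 − 9.81 = 9.29 kN/m³
Numerator = 0.0 + 9.29·2.7·cos²11.2°·tan27.4° = 0.0 + 9.29·2.7·0.9623·0.5184 = 12.511 kPa
Denominator = 19.1·2.7·sin11.2°·cos11.2° = 19.1·2.7·0.1942·0.9810 = 9.826 kPa
FS = 12.511 / 9.826 = 1.273

FS = 1.27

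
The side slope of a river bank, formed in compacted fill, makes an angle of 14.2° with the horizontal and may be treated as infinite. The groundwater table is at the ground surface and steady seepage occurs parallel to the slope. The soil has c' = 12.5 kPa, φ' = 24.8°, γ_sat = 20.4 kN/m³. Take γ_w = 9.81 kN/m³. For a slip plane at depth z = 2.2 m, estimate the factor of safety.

With seepage parallel to the slope and the water table at the surface, the effective normal stress on the slip plane uses the buoyant unit weight γ' = γ_sat − γ_w while the driving shear stress uses γ_sat:
FS = [c' + γ' z cos²β tanφ'] / [γ_sat z sinβ cosβ]
γ' = 20.4 − 9.81 = 10.59 kN/m³
Numerator = 12.5 + 10.59·2.2·cos²14.2°·tan24.8° = 12.5 + 10.59·2.2·0.9398·0.4621 = 22.617 kPa
Denominator = 20.4·2.2·sin14.2°·cos14.2° = 20.4·2.2·0.2453·0.9694 = 10.673 kPa
FS = 22.617 / 10.673 = 2.119

FS = 2.12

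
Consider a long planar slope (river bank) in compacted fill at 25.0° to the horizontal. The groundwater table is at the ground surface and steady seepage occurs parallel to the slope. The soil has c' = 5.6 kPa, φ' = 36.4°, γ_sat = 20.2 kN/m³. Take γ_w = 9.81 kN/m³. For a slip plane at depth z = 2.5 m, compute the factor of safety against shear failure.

With seepage parallel to the slope and the water table at the surface, the effective normal stress on the slip plane uses the buoyant unit weight γ' = γ_sat − γ_w while the driving shear stress uses γ_sat:
FS = [c' + γ' z cos²β tanφ'] / [γ_sat z sinβ cosβ]
γ' = 20.2 − 9.81 = 10.39 kN/m³
Numerator = 5.6 + 10.39·2.5·cos²25.0°·tan36.4° = 5.6 + 10.39·2.5·0.8214·0.7373 = 21.330 kPa
Denominator = 20.2·2.5·sin25.0°·cos25.0° = 20.2·2.5·0.4226·0.9063 = 19.343 kPa
FS = 21.330 / 19.343 = 1.103

FS = 1.10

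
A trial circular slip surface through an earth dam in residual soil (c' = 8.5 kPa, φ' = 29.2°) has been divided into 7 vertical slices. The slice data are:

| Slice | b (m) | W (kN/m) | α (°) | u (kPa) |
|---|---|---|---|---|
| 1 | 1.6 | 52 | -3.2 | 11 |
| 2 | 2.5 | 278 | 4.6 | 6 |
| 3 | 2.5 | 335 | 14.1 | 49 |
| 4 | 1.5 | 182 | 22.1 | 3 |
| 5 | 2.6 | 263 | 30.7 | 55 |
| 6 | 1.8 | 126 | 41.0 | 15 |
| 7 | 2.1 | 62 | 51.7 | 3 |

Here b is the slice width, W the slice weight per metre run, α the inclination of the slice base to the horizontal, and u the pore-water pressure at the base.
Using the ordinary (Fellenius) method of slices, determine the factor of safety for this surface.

Ordinary method of slices: FS = Σ[c'·Δl_i + (W_i cosα_i − u_i·Δl_i)·tanφ'] / Σ W_i sinα_i, with Δl_i = b_i / cosα_i.
Slice 1: Δl = 1.6/cos(-3.2°) = 1.602 m; N'_1 = 52·cos(-3.2°) − 11·1.602 = 34.3; c'Δl = 13.62; W sinα = -2.9
Slice 2: Δl = 2.5/cos4.6° = 2.508 m; N'_2 = 278·cos4.6° − 6·2.508 = 262.1; c'Δl = 21.32; W sinα = 22.3
Slice 3: Δl = 2.5/cos14.1° = 2.578 m; N'_3 = 335·cos14.1° − 49·2.578 = 198.6; c'Δl = 21.91; W sinα = 81.6
Slice 4: Δl = 1.5/cos22.1° = 1.619 m; N'_4 = 182·cos22.1° − 3·1.619 = 163.8; c'Δl = 13.76; W sinα = 68.5
Slice 5: Δl = 2.6/cos30.7° = 3.024 m; N'_5 = 263·cos30.7° − 55·3.024 = 59.8; c'Δl = 25.70; W sinα = 134.3
Slice 6: Δl = 1.8/cos41.0° = 2.385 m; N'_6 = 126·cos41.0° − 15·2.385 = 59.3; c'Δl = 20.27; W sinα = 82.7
Slice 7: Δl = 2.1/cos51.7° = 3.388 m; N'_7 = 62·cos51.7° − 3·3.388 = 28.3; c'Δl = 28.80; W sinα = 48.7
Σc'Δl = 145.4 kN/m; ΣN' = 806.1 kN/m; ΣW sinα = 435.1 kN/m
Resisting = 145.4 + 806.1·tan29.2° = 145.4 + 450.5 = 595.9 kN/m
FS = 595.9 / 435.1 = 1.370

FS = 1.37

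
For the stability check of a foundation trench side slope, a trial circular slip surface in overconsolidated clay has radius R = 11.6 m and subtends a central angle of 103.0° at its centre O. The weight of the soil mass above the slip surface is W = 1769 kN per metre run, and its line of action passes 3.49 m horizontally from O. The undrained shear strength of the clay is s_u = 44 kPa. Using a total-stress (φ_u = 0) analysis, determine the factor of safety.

FS = 1.72

Taking moments about the centre O, the resisting moment is provided by the undrained shear strength acting along the arc:
Arc length L_a = R·θ = 11.6·(103.0°·π/180) = 11.6·1.7977 = 20.85 m
M_R = s_u·L_a·R = 44·20.85·11.6 = 10643.5 kN·m/m
M_D = W·d = 1769·3.49 = 6173.8 kN·m/m
FS = M_R / M_D = 10643.5 / 6173.8 = 1.724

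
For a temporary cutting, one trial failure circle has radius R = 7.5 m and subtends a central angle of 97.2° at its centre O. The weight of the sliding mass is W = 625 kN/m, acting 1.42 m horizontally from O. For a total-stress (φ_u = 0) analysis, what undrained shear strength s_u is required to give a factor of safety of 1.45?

FS = s_u·L_a·R / (W·d), so s_u = FS·W·d / (L_a·R).
Arc length L_a = R·θ = 7.5·(97.2°·π/180) = 7.5·1.6965 = 12.72 m
s_u = 1.45·625·1.42 / (12.72·7.5) = 1286.9 / 95.43 = 13.49 kPa

s_u = 13.5 kPa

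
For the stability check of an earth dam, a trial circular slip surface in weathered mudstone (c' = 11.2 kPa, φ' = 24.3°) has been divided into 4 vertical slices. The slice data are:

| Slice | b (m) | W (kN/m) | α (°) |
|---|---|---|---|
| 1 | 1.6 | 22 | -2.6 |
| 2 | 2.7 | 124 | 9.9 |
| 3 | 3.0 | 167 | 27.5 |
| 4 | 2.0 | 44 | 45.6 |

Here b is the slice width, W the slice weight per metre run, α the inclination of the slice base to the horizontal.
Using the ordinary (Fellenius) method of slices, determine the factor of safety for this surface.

FS = 2.05

Ordinary method of slices: FS = Σ[c'·Δl_i + (W_i cosα_i)·tanφ'] / Σ W_i sinα_i, with Δl_i = b_i / cosα_i.
Slice 1: Δl = 1.6/cos(-2.6°) = 1.602 m; N'_1 = 22·cos(-2.6°) = 22.0; c'Δl = 17.94; W sinα = -1.0
Slice 2: Δl = 2.7/cos9.9° = 2.741 m; N'_2 = 124·cos9.9° = 122.2; c'Δl = 30.70; W sinα = 21.3
Slice 3: Δl = 3.0/cos27.5° = 3.382 m; N'_3 = 167·cos27.5° = 148.1; c'Δl = 37.88; W sinα = 77.1
Slice 4: Δl = 2.0/cos45.6° = 2.859 m; N'_4 = 44·cos45.6° = 30.8; c'Δl = 32.02; W sinα = 31.4
Σc'Δl = 118.5 kN/m; ΣN' = 323.0 kN/m; ΣW sinα = 128.9 kN/m
Resisting = 118.5 + 323.0·tan24.3° = 118.5 + 145.9 = 264.4 kN/m
FS = 264.4 / 128.9 = 2.052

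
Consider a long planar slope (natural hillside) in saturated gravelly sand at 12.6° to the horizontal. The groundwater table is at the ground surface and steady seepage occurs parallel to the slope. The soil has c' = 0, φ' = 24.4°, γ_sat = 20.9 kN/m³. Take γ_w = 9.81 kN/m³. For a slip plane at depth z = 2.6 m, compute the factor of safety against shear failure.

With seepage parallel to the slope and the water table at the surface, the effective normal stress on the slip plane uses the buoyant unit weight γ' = γ_sat − γ_w while the driving shear stress uses γ_sat:
FS = [c' + γ' z cos²β tanφ'] / [γ_sat z sinβ cosβ]
(For c' = 0 this reduces to FS = (γ'/γ_sat)·tanφ'/tanβ.)
γ' = 20.9 − 9.81 = 11.09 kN/m³
Numerator = 0.0 + 11.09·2.6·cos²12.6°·tan24.4° = 0.0 + 11.09·2.6·0.9524·0.4536 = 12.457 kPa
Denominator = 20.9·2.6·sin12.6°·cos12.6° = 20.9·2.6·0.2181·0.9759 = 11.568 kPa
FS = 12.457 / 11.568 = 1.077

FS = 1.08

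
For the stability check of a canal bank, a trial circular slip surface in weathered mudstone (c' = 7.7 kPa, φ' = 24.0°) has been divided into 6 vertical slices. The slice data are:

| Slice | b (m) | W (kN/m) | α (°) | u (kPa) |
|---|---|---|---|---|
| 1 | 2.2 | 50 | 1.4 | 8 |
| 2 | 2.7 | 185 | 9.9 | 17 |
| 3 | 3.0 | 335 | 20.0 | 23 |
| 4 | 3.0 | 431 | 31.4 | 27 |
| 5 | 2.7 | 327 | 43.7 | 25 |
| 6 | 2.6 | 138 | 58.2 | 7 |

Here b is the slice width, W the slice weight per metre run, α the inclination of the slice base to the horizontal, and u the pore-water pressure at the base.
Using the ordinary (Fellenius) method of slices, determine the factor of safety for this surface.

FS = 0.76

Ordinary method of slices: FS = Σ[c'·Δl_i + (W_i cosα_i − u_i·Δl_i)·tanφ'] / Σ W_i sinα_i, with Δl_i = b_i / cosα_i.
Slice 1: Δl = 2.2/cos1.4° = 2.201 m; N'_1 = 50·cos1.4° − 8·2.201 = 32.4; c'Δl = 16.95; W sinα = 1.2
Slice 2: Δl = 2.7/cos9.9° = 2.741 m; N'_2 = 185·cos9.9° − 17·2.741 = 135.7; c'Δl = 21.10; W sinα = 31.8
Slice 3: Δl = 3.0/cos20.0° = 3.193 m; N'_3 = 335·cos20.0° − 23·3.193 = 241.4; c'Δl = 24.58; W sinα = 114.6
Slice 4: Δl = 3.0/cos31.4° = 3.515 m; N'_4 = 431·cos31.4° − 27·3.515 = 273.0; c'Δl = 27.06; W sinα = 224.6
Slice 5: Δl = 2.7/cos43.7° = 3.735 m; N'_5 = 327·cos43.7° − 25·3.735 = 143.0; c'Δl = 28.76; W sinα = 225.9
Slice 6: Δl = 2.6/cos58.2° = 4.934 m; N'_6 = 138·cos58.2° − 7·4.934 = 38.2; c'Δl = 37.99; W sinα = 117.3
Σc'Δl = 156.4 kN/m; ΣN' = 863.6 kN/m; ΣW sinα = 715.4 kN/m
Resisting = 156.4 + 863.6·tan24.0° = 156.4 + 384.5 = 540.9 kN/m
FS = 540.9 / 715.4 = 0.756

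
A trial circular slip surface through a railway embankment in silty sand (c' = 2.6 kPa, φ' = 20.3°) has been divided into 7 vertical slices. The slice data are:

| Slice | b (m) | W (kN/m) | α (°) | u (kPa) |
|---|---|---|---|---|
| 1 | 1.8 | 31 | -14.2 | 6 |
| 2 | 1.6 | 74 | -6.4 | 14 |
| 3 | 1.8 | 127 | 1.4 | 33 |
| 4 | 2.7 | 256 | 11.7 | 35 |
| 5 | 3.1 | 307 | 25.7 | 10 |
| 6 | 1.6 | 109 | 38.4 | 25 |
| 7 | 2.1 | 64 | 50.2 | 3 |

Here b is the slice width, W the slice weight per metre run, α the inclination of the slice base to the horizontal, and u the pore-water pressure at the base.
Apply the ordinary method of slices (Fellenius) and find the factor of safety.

FS = 0.92

Ordinary method of slices: FS = Σ[c'·Δl_i + (W_i cosα_i − u_i·Δl_i)·tanφ'] / Σ W_i sinα_i, with Δl_i = b_i / cosα_i.
Slice 1: Δl = 1.8/cos(-14.2°) = 1.857 m; N'_1 = 31·cos(-14.2°) − 6·1.857 = 18.9; c'Δl = 4.83; W sinα = -7.6
Slice 2: Δl = 1.6/cos(-6.4°) = 1.610 m; N'_2 = 74·cos(-6.4°) − 14·1.610 = 51.0; c'Δl = 4.19; W sinα = -8.2
Slice 3: Δl = 1.8/cos1.4° = 1.801 m; N'_3 = 127·cos1.4° − 33·1.801 = 67.5; c'Δl = 4.68; W sinα = 3.1
Slice 4: Δl = 2.7/cos11.7° = 2.757 m; N'_4 = 256·cos11.7° − 35·2.757 = 154.2; c'Δl = 7.17; W sinα = 51.9
Slice 5: Δl = 3.1/cos25.7° = 3.440 m; N'_5 = 307·cos25.7° − 10·3.440 = 242.2; c'Δl = 8.94; W sinα = 133.1
Slice 6: Δl = 1.6/cos38.4° = 2.042 m; N'_6 = 109·cos38.4° − 25·2.042 = 34.4; c'Δl = 5.31; W sinα = 67.7
Slice 7: Δl = 2.1/cos50.2° = 3.281 m; N'_7 = 64·cos50.2° − 3·3.281 = 31.1; c'Δl = 8.53; W sinα = 49.2
Σc'Δl = 43.6 kN/m; ΣN' = 599.4 kN/m; ΣW sinα = 289.2 kN/m
Resisting = 43.6 + 599.4·tan20.3° = 43.6 + 221.7 = 265.4 kN/m
FS = 265.4 / 289.2 = 0.918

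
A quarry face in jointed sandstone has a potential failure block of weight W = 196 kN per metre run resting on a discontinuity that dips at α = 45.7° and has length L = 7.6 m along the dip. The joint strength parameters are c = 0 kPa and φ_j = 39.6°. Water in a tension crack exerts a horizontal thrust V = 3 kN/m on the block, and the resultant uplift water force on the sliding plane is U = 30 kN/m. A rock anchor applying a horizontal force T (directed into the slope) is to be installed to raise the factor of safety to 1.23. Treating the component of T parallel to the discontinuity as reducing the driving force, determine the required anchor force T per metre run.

Resolving forces along and normal to the sliding plane, with the horizontal anchor force T adding T·sinα to the effective normal force and T·cosα acting up the plane against the driving force:
FS = [cL + (W cosα − U − V sinα + T sinα) tanφ_j] / [W sinα + V cosα − T cosα]
Without the anchor: N' = 104.7 kN/m, driving T_d = 142.4 kN/m, resisting R = 0·7.6 + 104.7·tan39.6° = 86.7 kN/m, FS = 0.61.
Setting FS = 1.23 and solving for T:
1.23·(142.4 − T cos45.7°) = 86.7 + T sin45.7°·tan39.6°
T·(sin45.7°·tan39.6° + 1.23·cos45.7°) = 1.23·142.4 − 86.7
T·(0.7157·0.8273 + 1.23·0.6984) = 175.1 − 86.7 = 88.5
T·1.4511 = 88.5
T = 61.0 kN/m

T = 61 kN/m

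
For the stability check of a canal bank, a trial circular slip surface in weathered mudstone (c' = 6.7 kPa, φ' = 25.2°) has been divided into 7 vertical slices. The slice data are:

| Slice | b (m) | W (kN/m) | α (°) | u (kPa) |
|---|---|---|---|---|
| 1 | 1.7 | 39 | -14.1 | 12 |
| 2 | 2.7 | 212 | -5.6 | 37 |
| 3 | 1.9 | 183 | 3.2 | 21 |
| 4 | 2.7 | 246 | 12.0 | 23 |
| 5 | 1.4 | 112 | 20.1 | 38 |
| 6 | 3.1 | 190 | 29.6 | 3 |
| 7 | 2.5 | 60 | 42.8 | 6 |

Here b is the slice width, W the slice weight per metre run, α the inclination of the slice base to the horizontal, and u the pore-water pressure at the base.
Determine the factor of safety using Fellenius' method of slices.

Ordinary method of slices: FS = Σ[c'·Δl_i + (W_i cosα_i − u_i·Δl_i)·tanφ'] / Σ W_i sinα_i, with Δl_i = b_i / cosα_i.
Slice 1: Δl = 1.7/cos(-14.1°) = 1.753 m; N'_1 = 39·cos(-14.1°) − 12·1.753 = 16.8; c'Δl = 11.74; W sinα = -9.5
Slice 2: Δl = 2.7/cos(-5.6°) = 2.713 m; N'_2 = 212·cos(-5.6°) − 37·2.713 = 110.6; c'Δl = 18.18; W sinα = -20.7
Slice 3: Δl = 1.9/cos3.2° = 1.903 m; N'_3 = 183·cos3.2° − 21·1.903 = 142.8; c'Δl = 12.75; W sinα = 10.2
Slice 4: Δl = 2.7/cos12.0° = 2.760 m; N'_4 = 246·cos12.0° − 23·2.760 = 177.1; c'Δl = 18.49; W sinα = 51.1
Slice 5: Δl = 1.4/cos20.1° = 1.491 m; N'_5 = 112·cos20.1° − 38·1.491 = 48.5; c'Δl = 9.99; W sinα = 38.5
Slice 6: Δl = 3.1/cos29.6° = 3.565 m; N'_6 = 190·cos29.6° − 3·3.565 = 154.5; c'Δl = 23.89; W sinα = 93.8
Slice 7: Δl = 2.5/cos42.8° = 3.407 m; N'_7 = 60·cos42.8° − 6·3.407 = 23.6; c'Δl = 22.83; W sinα = 40.8
Σc'Δl = 117.9 kN/m; ΣN' = 673.9 kN/m; ΣW sinα = 204.3 kN/m
Resisting = 117.9 + 673.9·tan25.2° = 117.9 + 317.1 = 435.0 kN/m
FS = 435.0 / 204.3 = 2.129

FS = 2.13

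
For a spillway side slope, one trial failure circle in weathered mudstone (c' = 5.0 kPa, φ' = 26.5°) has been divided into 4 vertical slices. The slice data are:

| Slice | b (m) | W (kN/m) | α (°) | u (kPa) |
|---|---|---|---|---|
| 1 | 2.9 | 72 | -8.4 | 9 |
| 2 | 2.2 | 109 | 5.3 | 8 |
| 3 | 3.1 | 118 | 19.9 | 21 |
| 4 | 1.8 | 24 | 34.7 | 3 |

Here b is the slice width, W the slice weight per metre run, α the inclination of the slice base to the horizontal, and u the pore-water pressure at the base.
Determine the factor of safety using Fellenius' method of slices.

FS = 2.78

Ordinary method of slices: FS = Σ[c'·Δl_i + (W_i cosα_i − u_i·Δl_i)·tanφ'] / Σ W_i sinα_i, with Δl_i = b_i / cosα_i.
Slice 1: Δl = 2.9/cos(-8.4°) = 2.931 m; N'_1 = 72·cos(-8.4°) − 9·2.931 = 44.8; c'Δl = 14.66; W sinα = -10.5
Slice 2: Δl = 2.2/cos5.3° = 2.209 m; N'_2 = 109·cos5.3° − 8·2.209 = 90.9; c'Δl = 11.05; W sinα = 10.1
Slice 3: Δl = 3.1/cos19.9° = 3.297 m; N'_3 = 118·cos19.9° − 21·3.297 = 41.7; c'Δl = 16.48; W sinα = 40.2
Slice 4: Δl = 1.8/cos34.7° = 2.189 m; N'_4 = 24·cos34.7° − 3·2.189 = 13.2; c'Δl = 10.95; W sinα = 13.7
Σc'Δl = 53.1 kN/m; ΣN' = 190.6 kN/m; ΣW sinα = 53.4 kN/m
Resisting = 53.1 + 190.6·tan26.5° = 53.1 + 95.0 = 148.2 kN/m
FS = 148.2 / 53.4 = 2.776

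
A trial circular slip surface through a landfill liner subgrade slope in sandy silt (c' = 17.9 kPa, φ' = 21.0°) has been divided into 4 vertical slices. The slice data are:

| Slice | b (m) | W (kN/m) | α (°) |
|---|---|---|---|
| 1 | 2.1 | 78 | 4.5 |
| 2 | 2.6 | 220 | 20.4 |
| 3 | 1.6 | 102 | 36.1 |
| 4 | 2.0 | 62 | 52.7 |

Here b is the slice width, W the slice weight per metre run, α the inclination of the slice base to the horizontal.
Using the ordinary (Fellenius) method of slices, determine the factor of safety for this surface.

FS = 1.75

Ordinary method of slices: FS = Σ[c'·Δl_i + (W_i cosα_i)·tanφ'] / Σ W_i sinα_i, with Δl_i = b_i / cosα_i.
Slice 1: Δl = 2.1/cos4.5° = 2.106 m; N'_1 = 78·cos4.5° = 77.8; c'Δl = 37.71; W sinα = 6.1
Slice 2: Δl = 2.6/cos20.4° = 2.774 m; N'_2 = 220·cos20.4° = 206.2; c'Δl = 49.65; W sinα = 76.7
Slice 3: Δl = 1.6/cos36.1° = 1.980 m; N'_3 = 102·cos36.1° = 82.4; c'Δl = 35.45; W sinα = 60.1
Slice 4: Δl = 2.0/cos52.7° = 3.300 m; N'_4 = 62·cos52.7° = 37.6; c'Δl = 59.08; W sinα = 49.3
Σc'Δl = 181.9 kN/m; ΣN' = 403.9 kN/m; ΣW sinα = 192.2 kN/m
Resisting = 181.9 + 403.9·tan21.0° = 181.9 + 155.1 = 336.9 kN/m
FS = 336.9 / 192.2 = 1.753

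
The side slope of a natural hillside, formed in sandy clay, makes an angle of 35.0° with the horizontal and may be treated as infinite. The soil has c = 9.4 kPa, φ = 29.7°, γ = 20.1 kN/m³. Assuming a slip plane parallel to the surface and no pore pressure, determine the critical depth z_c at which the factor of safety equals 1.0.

Setting FS = 1.00 in FS = [c + γz cos²β tanφ] / [γz sinβ cosβ] and solving for z:
z = c / [γ cosβ (FS·sinβ − cosβ·tanφ)]
  = 9.4 / [20.1·cos35.0°·(1.00·sin35.0° − cos35.0°·tan29.7°)]
  = 9.4 / [20.1·0.8192·(1.00·0.5736 − 0.8192·0.5704)]
  = 9.4 / 1.7509 = 5.369 m

z_c = 5.37 m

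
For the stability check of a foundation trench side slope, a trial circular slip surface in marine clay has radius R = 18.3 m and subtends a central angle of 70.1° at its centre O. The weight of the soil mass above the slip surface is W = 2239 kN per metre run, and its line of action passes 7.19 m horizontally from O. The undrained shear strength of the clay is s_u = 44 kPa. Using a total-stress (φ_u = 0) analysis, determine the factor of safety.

Taking moments about the centre O, the resisting moment is provided by the undrained shear strength acting along the arc:
Arc length L_a = R·θ = 18.3·(70.1°·π/180) = 18.3·1.2235 = 22.39 m
M_R = s_u·L_a·R = 44·22.39·18.3 = 18028.1 kN·m/m
M_D = W·d = 2239·7.19 = 16098.4 kN·m/m
FS = M_R / M_D = 18028.1 / 16098.4 = 1.120

FS = 1.12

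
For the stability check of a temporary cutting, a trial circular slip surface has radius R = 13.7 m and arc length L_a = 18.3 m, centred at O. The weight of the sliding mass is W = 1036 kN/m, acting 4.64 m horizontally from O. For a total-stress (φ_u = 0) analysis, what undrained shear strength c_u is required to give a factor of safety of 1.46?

c_u = 28.0 kPa

FS = c_u·L_a·R / (W·d), so c_u = FS·W·d / (L_a·R).
c_u = 1.46·1036·4.64 / (18.30·13.7) = 7018.3 / 250.71 = 27.99 kPa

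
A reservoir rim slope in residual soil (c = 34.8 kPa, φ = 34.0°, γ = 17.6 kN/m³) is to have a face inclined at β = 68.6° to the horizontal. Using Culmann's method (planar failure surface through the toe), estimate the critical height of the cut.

H_c = 34.52 m

Culmann's analysis gives the critical failure plane at α_cr = (β + φ)/2 = (68.6 + 34.0)/2 = 51.3°, and the critical height
H_c = (4c/γ) · sinβ cosφ / [1 − cos(β − φ)]
    = (4·34.8/17.6) · sin68.6°·cos34.0° / [1 − cos(34.6°)]
    = 7.909 · 0.9311·0.8290 / [1 − 0.8231]
    = 7.909 · 0.7719 / 0.1769
    = 34.52 m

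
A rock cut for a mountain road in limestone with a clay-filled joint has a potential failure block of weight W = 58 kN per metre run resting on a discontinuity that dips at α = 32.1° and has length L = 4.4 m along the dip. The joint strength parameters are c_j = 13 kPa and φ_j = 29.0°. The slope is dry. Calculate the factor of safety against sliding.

Resolving the block weight along and normal to the plane and applying the Mohr–Coulomb strength on the joint:
N' = W cosα = 58·cos32.1° = 49.1 kN/m
Driving force T = W sinα = 58·sin32.1° = 30.8 kN/m
Resisting force R = c_j·L + N'·tanφ_j = 13·4.4 + 49.1·tan29.0° = 57.2 + 27.2 = 84.4 kN/m
FS = R / T = 84.4 / 30.8 = 2.740

FS = 2.74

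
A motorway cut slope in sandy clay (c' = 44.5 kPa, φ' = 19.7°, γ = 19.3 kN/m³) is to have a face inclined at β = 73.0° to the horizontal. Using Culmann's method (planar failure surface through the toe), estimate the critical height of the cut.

Culmann's analysis gives the critical failure plane at α_cr = (β + φ')/2 = (73.0 + 19.7)/2 = 46.4°, and the critical height
H_c = (4c'/γ) · sinβ cosφ' / [1 − cos(β − φ')]
    = (4·44.5/19.3) · sin73.0°·cos19.7° / [1 − cos(53.3°)]
    = 9.223 · 0.9563·0.9415 / [1 − 0.5976]
    = 9.223 · 0.9003 / 0.4024
    = 20.64 m

H_c = 20.64 m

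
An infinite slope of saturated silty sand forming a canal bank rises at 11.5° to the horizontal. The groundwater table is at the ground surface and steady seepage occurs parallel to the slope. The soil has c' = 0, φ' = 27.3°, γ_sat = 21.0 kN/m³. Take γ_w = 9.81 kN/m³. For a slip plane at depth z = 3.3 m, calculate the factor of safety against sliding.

FS = 1.35

With seepage parallel to the slope and the water table at the surface, the effective normal stress on the slip plane uses the buoyant unit weight γ' = γ_sat − γ_w while the driving shear stress uses γ_sat:
FS = [c' + γ' z cos²β tanφ'] / [γ_sat z sinβ cosβ]
(For c' = 0 this reduces to FS = (γ'/γ_sat)·tanφ'/tanβ.)
γ' = 21.0 − 9.81 = 11.19 kN/m³
Numerator = 0.0 + 11.19·3.3·cos²11.5°·tan27.3° = 0.0 + 11.19·3.3·0.9603·0.5161 = 18.302 kPa
Denominator = 21.0·3.3·sin11.5°·cos11.5° = 21.0·3.3·0.1994·0.9799 = 13.539 kPa
FS = 18.302 / 13.539 = 1.352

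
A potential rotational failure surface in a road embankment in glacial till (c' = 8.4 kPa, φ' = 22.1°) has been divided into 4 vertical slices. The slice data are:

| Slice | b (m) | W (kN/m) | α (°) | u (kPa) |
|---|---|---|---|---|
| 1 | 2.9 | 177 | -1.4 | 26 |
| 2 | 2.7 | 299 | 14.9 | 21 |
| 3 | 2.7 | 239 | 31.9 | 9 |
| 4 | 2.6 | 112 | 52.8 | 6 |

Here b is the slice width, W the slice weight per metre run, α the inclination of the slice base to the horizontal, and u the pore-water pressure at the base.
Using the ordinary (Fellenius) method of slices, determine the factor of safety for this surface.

Ordinary method of slices: FS = Σ[c'·Δl_i + (W_i cosα_i − u_i·Δl_i)·tanφ'] / Σ W_i sinα_i, with Δl_i = b_i / cosα_i.
Slice 1: Δl = 2.9/cos(-1.4°) = 2.901 m; N'_1 = 177·cos(-1.4°) − 26·2.901 = 101.5; c'Δl = 24.37; W sinα = -4.3
Slice 2: Δl = 2.7/cos14.9° = 2.794 m; N'_2 = 299·cos14.9° − 21·2.794 = 230.3; c'Δl = 23.47; W sinα = 76.9
Slice 3: Δl = 2.7/cos31.9° = 3.180 m; N'_3 = 239·cos31.9° − 9·3.180 = 174.3; c'Δl = 26.71; W sinα = 126.3
Slice 4: Δl = 2.6/cos52.8° = 4.300 m; N'_4 = 112·cos52.8° − 6·4.300 = 41.9; c'Δl = 36.12; W sinα = 89.2
Σc'Δl = 110.7 kN/m; ΣN' = 548.0 kN/m; ΣW sinα = 288.1 kN/m
Resisting = 110.7 + 548.0·tan22.1° = 110.7 + 222.5 = 333.2 kN/m
FS = 333.2 / 288.1 = 1.157

FS = 1.16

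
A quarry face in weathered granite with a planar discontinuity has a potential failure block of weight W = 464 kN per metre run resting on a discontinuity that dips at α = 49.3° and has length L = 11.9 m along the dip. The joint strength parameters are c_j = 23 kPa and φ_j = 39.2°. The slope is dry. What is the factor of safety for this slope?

FS = 1.48

Resolving the block weight along and normal to the plane and applying the Mohr–Coulomb strength on the joint:
N' = W cosα = 464·cos49.3° = 302.6 kN/m
Driving force T = W sinα = 464·sin49.3° = 351.8 kN/m
Resisting force R = c_j·L + N'·tanφ_j = 23·11.9 + 302.6·tan39.2° = 273.7 + 246.8 = 520.5 kN/m
FS = R / T = 520.5 / 351.8 = 1.480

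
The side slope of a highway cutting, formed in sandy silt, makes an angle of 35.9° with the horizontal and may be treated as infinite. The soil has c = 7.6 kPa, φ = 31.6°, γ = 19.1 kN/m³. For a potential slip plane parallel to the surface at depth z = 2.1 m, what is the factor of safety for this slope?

For an infinite slope with a slip plane parallel to the surface (no pore pressure): FS = [c + γz cos²β tanφ] / [γz sinβ cosβ].
γz = 19.1·2.1 = 40.11 kN/m²
Numerator = 7.6 + 40.11·cos²35.9°·tan31.6° = 7.6 + 40.11·0.6562·0.6152 = 23.791 kPa
Denominator = 40.11·sin35.9°·cos35.9° = 40.11·0.5864·0.8100 = 19.052 kPa
FS = 23.791 / 19.052 = 1.249

FS = 1.25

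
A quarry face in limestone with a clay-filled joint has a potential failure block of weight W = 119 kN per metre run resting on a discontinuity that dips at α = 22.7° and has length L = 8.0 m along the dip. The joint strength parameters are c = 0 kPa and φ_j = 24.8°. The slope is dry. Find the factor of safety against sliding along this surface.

Resolving the block weight along and normal to the plane and applying the Mohr–Coulomb strength on the joint:
N' = W cosα = 119·cos22.7° = 109.8 kN/m
Driving force T = W sinα = 119·sin22.7° = 45.9 kN/m
Resisting force R = c·L + N'·tanφ_j = 0·8.0 + 109.8·tan24.8° = 0.0 + 50.7 = 50.7 kN/m
FS = R / T = 50.7 / 45.9 = 1.105

FS = 1.10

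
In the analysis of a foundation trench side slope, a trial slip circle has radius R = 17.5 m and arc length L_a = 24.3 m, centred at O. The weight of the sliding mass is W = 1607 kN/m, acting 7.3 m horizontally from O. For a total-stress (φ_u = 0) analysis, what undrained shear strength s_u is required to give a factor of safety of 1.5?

s_u = 41.4 kPa

FS = s_u·L_a·R / (W·d), so s_u = FS·W·d / (L_a·R).
s_u = 1.5·1607·7.3 / (24.30·17.5) = 17596.6 / 425.25 = 41.38 kPa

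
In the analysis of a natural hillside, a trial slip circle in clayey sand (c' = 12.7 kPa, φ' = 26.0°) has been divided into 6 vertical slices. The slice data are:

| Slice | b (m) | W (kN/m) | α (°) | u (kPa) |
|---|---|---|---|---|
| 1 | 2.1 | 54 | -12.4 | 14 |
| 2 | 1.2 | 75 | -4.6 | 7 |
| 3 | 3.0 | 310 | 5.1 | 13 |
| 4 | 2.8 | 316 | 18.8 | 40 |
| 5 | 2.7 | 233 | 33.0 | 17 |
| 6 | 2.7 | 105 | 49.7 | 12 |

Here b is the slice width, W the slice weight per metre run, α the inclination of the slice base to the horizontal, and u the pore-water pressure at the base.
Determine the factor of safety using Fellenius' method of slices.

Ordinary method of slices: FS = Σ[c'·Δl_i + (W_i cosα_i − u_i·Δl_i)·tanφ'] / Σ W_i sinα_i, with Δl_i = b_i / cosα_i.
Slice 1: Δl = 2.1/cos(-12.4°) = 2.150 m; N'_1 = 54·cos(-12.4°) − 14·2.150 = 22.6; c'Δl = 27.31; W sinα = -11.6
Slice 2: Δl = 1.2/cos(-4.6°) = 1.204 m; N'_2 = 75·cos(-4.6°) − 7·1.204 = 66.3; c'Δl = 15.29; W sinα = -6.0
Slice 3: Δl = 3.0/cos5.1° = 3.012 m; N'_3 = 310·cos5.1° − 13·3.012 = 269.6; c'Δl = 38.25; W sinα = 27.6
Slice 4: Δl = 2.8/cos18.8° = 2.958 m; N'_4 = 316·cos18.8° − 40·2.958 = 180.8; c'Δl = 37.56; W sinα = 101.8
Slice 5: Δl = 2.7/cos33.0° = 3.219 m; N'_5 = 233·cos33.0° − 17·3.219 = 140.7; c'Δl = 40.89; W sinα = 126.9
Slice 6: Δl = 2.7/cos49.7° = 4.174 m; N'_6 = 105·cos49.7° − 12·4.174 = 17.8; c'Δl = 53.02; W sinα = 80.1
Σc'Δl = 212.3 kN/m; ΣN' = 697.9 kN/m; ΣW sinα = 318.8 kN/m
Resisting = 212.3 + 697.9·tan26.0° = 212.3 + 340.4 = 552.7 kN/m
FS = 552.7 / 318.8 = 1.734

FS = 1.73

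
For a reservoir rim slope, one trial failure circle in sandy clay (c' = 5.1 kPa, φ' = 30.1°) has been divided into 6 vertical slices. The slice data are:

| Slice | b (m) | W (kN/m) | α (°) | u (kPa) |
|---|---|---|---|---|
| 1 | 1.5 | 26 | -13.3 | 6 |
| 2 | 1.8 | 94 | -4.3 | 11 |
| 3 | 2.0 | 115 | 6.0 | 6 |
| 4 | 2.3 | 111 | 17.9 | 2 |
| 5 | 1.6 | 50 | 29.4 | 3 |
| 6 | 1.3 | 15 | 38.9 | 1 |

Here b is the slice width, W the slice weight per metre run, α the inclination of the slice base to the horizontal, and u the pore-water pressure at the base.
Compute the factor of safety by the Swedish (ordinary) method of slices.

Ordinary method of slices: FS = Σ[c'·Δl_i + (W_i cosα_i − u_i·Δl_i)·tanφ'] / Σ W_i sinα_i, with Δl_i = b_i / cosα_i.
Slice 1: Δl = 1.5/cos(-13.3°) = 1.541 m; N'_1 = 26·cos(-13.3°) − 6·1.541 = 16.1; c'Δl = 7.86; W sinα = -6.0
Slice 2: Δl = 1.8/cos(-4.3°) = 1.805 m; N'_2 = 94·cos(-4.3°) − 11·1.805 = 73.9; c'Δl = 9.21; W sinα = -7.0
Slice 3: Δl = 2.0/cos6.0° = 2.011 m; N'_3 = 115·cos6.0° − 6·2.011 = 102.3; c'Δl = 10.26; W sinα = 12.0
Slice 4: Δl = 2.3/cos17.9° = 2.417 m; N'_4 = 111·cos17.9° − 2·2.417 = 100.8; c'Δl = 12.33; W sinα = 34.1
Slice 5: Δl = 1.6/cos29.4° = 1.837 m; N'_5 = 50·cos29.4° − 3·1.837 = 38.1; c'Δl = 9.37; W sinα = 24.5
Slice 6: Δl = 1.3/cos38.9° = 1.670 m; N'_6 = 15·cos38.9° − 1·1.670 = 10.0; c'Δl = 8.52; W sinα = 9.4
Σc'Δl = 57.5 kN/m; ΣN' = 341.1 kN/m; ΣW sinα = 67.1 kN/m
Resisting = 57.5 + 341.1·tan30.1° = 57.5 + 197.7 = 255.3 kN/m
FS = 255.3 / 67.1 = 3.806

FS = 3.81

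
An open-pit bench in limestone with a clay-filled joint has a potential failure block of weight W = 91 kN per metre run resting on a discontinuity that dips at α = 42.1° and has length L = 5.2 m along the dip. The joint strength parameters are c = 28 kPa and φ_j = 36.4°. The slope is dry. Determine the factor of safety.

Resolving the block weight along and normal to the plane and applying the Mohr–Coulomb strength on the joint:
N' = W cosα = 91·cos42.1° = 67.5 kN/m
Driving force T = W sinα = 91·sin42.1° = 61.0 kN/m
Resisting force R = c·L + N'·tanφ_j = 28·5.2 + 67.5·tan36.4° = 145.6 + 49.8 = 195.4 kN/m
FS = R / T = 195.4 / 61.0 = 3.202

FS = 3.20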